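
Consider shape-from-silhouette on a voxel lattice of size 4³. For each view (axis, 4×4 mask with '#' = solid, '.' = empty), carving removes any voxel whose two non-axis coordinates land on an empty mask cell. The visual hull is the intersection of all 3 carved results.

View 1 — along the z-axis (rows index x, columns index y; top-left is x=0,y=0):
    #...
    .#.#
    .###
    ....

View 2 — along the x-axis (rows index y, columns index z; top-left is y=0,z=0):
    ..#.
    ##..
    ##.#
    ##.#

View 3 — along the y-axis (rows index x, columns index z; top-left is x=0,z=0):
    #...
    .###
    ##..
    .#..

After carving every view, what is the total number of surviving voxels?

before carving: 64 voxels (4×4×4)
step 1: project along z, AND mask (6/16) → |grid| = 24
step 2: project along x, AND mask (9/16) → |grid| = 14
step 3: project along y, AND mask (7/16) → |grid| = 9

remaining voxels: 9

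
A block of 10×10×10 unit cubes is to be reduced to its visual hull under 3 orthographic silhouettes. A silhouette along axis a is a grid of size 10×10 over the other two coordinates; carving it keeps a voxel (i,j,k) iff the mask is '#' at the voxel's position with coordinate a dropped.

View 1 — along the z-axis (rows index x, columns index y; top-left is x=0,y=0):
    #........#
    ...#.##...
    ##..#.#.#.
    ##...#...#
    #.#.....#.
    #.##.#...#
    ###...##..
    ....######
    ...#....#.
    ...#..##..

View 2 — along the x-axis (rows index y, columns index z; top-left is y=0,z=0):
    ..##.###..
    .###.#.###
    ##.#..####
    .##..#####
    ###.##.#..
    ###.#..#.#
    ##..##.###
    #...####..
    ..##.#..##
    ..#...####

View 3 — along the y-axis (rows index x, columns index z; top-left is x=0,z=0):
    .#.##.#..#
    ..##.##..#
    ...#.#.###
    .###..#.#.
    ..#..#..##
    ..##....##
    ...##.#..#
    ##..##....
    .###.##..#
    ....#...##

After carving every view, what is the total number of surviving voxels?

voxel count = 104

start: 10×10×10 = 1000 voxels
step 1: project along z, AND mask (38/100) → |grid| = 380
step 2: project along x, AND mask (60/100) → |grid| = 226
step 3: project along y, AND mask (45/100) → |grid| = 104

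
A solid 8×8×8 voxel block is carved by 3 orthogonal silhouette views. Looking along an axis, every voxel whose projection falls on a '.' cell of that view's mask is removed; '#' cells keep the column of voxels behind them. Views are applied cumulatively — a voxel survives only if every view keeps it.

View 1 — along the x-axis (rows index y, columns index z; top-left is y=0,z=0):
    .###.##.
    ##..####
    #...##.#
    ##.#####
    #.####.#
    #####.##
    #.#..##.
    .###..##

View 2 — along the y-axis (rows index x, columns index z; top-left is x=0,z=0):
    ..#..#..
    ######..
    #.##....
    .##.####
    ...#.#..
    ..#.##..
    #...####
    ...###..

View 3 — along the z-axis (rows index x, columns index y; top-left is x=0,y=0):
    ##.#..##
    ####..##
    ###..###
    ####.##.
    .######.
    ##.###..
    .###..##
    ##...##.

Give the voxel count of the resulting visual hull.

full grid |V| = 512
after view 1 [x-axis, 44 of 64 cells solid] → remaining = 352
after view 2 [y-axis, 30 of 64 cells solid] → remaining = 164
after view 3 [z-axis, 43 of 64 cells solid] → remaining = 110

110 voxels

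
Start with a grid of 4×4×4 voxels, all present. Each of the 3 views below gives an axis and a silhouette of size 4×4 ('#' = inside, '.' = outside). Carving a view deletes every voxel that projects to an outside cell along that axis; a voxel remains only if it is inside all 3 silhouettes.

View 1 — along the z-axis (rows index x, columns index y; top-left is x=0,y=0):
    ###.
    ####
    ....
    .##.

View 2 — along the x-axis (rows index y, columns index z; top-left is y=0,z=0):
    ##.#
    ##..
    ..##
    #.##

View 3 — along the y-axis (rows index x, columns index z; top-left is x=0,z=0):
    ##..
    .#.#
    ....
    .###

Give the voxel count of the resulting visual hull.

initial block: 4^3 = 64
V1 z: intersect with XY mask (9 set) -- 36 left
V2 x: intersect with YZ mask (10 set) -- 21 left
V3 y: intersect with XZ mask (7 set) -- 12 left

|visual hull| = 12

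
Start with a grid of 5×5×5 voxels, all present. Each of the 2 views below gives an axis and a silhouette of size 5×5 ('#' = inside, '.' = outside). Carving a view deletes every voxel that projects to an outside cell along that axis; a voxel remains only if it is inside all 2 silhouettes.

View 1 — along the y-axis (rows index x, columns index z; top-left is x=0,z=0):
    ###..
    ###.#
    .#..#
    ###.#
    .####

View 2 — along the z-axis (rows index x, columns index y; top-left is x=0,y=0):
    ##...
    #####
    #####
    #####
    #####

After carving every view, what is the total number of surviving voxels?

initial block: 5^3 = 125
after view 1 [y-axis, 17 of 25 cells solid] → remaining = 85
after view 2 [z-axis, 22 of 25 cells solid] → remaining = 76

voxel count = 76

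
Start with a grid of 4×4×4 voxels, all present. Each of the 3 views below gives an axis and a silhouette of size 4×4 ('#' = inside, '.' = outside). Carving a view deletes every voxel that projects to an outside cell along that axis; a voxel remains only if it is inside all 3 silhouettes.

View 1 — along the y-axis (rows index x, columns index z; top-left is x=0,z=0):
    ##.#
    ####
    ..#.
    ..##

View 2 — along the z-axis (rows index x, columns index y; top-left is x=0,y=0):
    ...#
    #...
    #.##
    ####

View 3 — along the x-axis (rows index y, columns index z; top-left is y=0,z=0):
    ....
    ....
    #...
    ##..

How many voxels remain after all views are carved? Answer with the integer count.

remaining voxels: 2

initial block: 4^3 = 64
V1 y: intersect with XZ mask (10 set) -- 40 left
V2 z: intersect with XY mask (9 set) -- 18 left
V3 x: intersect with YZ mask (3 set) -- 2 left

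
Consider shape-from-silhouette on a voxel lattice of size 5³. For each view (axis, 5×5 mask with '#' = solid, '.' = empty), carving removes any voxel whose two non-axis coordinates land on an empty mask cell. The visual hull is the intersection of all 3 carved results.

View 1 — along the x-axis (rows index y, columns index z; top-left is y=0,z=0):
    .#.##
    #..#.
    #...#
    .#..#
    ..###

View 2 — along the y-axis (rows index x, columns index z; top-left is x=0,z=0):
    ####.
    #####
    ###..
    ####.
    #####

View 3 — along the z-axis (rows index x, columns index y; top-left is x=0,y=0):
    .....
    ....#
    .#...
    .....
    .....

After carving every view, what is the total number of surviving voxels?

|visual hull| = 4

full grid |V| = 125
V1 x: intersect with YZ mask (12 set) -- 60 left
V2 y: intersect with XZ mask (21 set) -- 45 left
V3 z: intersect with XY mask (2 set) -- 4 left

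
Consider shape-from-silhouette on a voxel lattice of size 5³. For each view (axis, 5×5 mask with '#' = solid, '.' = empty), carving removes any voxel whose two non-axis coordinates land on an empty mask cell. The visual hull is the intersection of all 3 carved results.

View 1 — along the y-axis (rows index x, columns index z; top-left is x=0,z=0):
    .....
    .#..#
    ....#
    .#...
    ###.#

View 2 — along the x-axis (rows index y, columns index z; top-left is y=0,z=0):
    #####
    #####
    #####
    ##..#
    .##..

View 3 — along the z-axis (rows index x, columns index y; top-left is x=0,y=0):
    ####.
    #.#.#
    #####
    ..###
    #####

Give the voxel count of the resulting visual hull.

29 voxels

full grid |V| = 125
V1 y: intersect with XZ mask (8 set) -- 40 left
V2 x: intersect with YZ mask (20 set) -- 35 left
V3 z: intersect with XY mask (20 set) -- 29 left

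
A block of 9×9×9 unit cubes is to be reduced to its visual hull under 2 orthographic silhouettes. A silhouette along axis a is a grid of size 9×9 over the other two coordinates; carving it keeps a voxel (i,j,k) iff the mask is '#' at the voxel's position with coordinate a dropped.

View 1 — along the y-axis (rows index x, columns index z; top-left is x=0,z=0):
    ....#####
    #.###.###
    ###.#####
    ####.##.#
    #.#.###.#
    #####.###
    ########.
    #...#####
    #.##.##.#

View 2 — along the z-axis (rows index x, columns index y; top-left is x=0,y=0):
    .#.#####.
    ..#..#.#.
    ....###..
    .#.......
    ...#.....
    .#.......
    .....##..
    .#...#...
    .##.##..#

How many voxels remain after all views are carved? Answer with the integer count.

remaining voxels: 154

full grid |V| = 729
carve view 1 (along y, XZ-mask fill 61/81): 549 voxels remain
carve view 2 (along z, XY-mask fill 24/81): 154 voxels remain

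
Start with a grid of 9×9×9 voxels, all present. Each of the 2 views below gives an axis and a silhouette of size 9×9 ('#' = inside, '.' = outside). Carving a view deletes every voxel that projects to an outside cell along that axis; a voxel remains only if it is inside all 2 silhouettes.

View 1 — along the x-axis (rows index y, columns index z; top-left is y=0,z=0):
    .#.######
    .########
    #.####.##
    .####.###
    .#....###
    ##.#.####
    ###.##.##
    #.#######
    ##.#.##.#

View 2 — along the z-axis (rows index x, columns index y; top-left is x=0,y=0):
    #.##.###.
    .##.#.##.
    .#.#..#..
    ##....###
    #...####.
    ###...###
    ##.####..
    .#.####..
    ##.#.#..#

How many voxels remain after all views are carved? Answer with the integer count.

full grid |V| = 729
V1 x: intersect with YZ mask (61 set) -- 549 left
V2 z: intersect with XY mask (46 set) -- 319 left

voxel count = 319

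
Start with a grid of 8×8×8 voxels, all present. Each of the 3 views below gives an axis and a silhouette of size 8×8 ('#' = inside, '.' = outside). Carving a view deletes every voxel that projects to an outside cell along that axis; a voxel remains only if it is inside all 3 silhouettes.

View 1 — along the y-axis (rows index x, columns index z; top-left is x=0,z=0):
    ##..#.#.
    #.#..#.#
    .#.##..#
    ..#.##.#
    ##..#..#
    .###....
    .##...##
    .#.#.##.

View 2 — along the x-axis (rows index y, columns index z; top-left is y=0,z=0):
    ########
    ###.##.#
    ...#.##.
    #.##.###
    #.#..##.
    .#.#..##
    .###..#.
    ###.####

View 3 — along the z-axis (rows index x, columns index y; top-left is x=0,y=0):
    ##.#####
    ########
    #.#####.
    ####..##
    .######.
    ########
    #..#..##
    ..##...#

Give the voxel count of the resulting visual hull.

initial block: 8^3 = 512
carve view 1 (along y, XZ-mask fill 31/64): 248 voxels remain
carve view 2 (along x, YZ-mask fill 42/64): 160 voxels remain
carve view 3 (along z, XY-mask fill 48/64): 119 voxels remain

|visual hull| = 119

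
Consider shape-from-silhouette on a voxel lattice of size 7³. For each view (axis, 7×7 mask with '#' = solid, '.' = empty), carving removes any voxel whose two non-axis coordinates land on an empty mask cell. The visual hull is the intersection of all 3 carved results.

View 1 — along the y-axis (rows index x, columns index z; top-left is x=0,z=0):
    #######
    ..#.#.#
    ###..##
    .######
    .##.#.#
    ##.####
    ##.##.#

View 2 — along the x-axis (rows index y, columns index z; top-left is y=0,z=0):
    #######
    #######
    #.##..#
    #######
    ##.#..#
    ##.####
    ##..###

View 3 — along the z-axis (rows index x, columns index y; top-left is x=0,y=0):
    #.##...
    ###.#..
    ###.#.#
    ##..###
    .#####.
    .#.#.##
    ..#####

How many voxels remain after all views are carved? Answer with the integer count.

voxel count = 130

before carving: 343 voxels (7×7×7)
step 1: project along y, AND mask (36/49) → |grid| = 252
step 2: project along x, AND mask (40/49) → |grid| = 207
step 3: project along z, AND mask (31/49) → |grid| = 130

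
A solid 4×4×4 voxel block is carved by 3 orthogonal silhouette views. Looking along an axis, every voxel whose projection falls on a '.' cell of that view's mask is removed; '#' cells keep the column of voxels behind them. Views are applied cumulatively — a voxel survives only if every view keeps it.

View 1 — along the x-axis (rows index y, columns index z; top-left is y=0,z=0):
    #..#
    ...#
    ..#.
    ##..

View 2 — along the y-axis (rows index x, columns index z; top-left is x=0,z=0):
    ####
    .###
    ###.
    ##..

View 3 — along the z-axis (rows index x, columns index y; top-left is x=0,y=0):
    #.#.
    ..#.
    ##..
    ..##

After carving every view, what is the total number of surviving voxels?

7 voxels

start: 4×4×4 = 64 voxels
V1 x: intersect with YZ mask (6 set) -- 24 left
V2 y: intersect with XZ mask (12 set) -- 17 left
V3 z: intersect with XY mask (7 set) -- 7 left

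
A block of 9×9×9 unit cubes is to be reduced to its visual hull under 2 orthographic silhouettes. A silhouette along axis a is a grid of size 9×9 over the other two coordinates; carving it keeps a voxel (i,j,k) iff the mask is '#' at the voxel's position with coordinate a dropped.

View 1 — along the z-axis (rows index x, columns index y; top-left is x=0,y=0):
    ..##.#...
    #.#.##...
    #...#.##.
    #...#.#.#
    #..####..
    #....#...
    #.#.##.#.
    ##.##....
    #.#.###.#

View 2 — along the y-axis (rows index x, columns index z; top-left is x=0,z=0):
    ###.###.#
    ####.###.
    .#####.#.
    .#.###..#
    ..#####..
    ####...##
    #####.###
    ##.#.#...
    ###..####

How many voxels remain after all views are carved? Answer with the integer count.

|visual hull| = 228

before carving: 729 voxels (9×9×9)
[1] z-view keeps 37 columns → grid now 333
[2] y-view keeps 55 columns → grid now 228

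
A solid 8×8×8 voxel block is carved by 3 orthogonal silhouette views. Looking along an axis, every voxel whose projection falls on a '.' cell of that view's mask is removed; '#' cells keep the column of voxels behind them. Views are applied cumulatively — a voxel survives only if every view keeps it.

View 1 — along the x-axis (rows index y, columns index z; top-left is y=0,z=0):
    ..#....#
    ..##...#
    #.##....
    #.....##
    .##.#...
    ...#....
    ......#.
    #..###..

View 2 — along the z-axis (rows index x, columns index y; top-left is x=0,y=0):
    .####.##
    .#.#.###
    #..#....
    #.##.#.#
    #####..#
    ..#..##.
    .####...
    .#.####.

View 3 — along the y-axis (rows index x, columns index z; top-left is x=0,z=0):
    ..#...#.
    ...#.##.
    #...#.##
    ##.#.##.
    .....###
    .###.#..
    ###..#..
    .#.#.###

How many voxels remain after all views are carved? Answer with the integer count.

voxel count = 44

before carving: 512 voxels (8×8×8)
V1 x: intersect with YZ mask (20 set) -- 160 left
V2 z: intersect with XY mask (36 set) -- 93 left
V3 y: intersect with XZ mask (30 set) -- 44 left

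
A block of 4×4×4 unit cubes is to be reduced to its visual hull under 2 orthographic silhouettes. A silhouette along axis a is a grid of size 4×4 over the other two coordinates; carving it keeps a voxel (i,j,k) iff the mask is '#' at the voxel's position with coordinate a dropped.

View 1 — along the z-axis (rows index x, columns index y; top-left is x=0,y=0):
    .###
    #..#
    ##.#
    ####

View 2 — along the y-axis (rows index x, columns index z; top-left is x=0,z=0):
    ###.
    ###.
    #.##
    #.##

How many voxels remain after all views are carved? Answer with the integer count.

initial block: 4^3 = 64
  1. axis=2 (XY plane), |mask|=12  ⇒  voxels=48
  2. axis=1 (XZ plane), |mask|=12  ⇒  voxels=36

36 voxels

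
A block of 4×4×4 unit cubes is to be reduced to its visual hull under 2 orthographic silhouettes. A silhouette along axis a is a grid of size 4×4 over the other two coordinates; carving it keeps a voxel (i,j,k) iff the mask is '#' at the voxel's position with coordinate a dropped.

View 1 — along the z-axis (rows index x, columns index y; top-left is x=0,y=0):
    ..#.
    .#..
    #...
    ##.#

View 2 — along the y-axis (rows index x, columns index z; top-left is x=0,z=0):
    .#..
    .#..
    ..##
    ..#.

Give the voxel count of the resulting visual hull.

full grid |V| = 64
[1] z-view keeps 6 columns → grid now 24
[2] y-view keeps 5 columns → grid now 7

remaining voxels: 7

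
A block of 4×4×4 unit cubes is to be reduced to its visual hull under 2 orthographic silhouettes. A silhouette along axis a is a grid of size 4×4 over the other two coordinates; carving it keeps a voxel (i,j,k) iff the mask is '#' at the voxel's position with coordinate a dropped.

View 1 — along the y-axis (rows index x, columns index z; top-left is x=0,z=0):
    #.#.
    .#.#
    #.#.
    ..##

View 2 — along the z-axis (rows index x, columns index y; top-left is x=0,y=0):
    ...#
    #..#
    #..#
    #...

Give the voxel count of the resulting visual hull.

start: 4×4×4 = 64 voxels
  1. axis=1 (XZ plane), |mask|=8  ⇒  voxels=32
  2. axis=2 (XY plane), |mask|=6  ⇒  voxels=12

|visual hull| = 12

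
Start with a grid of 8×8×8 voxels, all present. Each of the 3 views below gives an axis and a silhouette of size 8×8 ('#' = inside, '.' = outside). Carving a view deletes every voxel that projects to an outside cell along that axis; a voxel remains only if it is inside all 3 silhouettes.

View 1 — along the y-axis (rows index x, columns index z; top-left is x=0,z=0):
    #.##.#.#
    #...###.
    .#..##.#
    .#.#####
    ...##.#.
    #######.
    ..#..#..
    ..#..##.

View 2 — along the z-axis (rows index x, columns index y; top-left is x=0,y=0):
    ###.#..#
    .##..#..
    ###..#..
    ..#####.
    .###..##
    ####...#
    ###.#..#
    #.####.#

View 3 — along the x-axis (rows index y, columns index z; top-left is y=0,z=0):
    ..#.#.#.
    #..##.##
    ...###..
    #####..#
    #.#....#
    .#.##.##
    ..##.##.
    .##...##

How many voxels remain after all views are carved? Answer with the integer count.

before carving: 512 voxels (8×8×8)
V1 y: intersect with XZ mask (34 set) -- 272 left
V2 z: intersect with XY mask (38 set) -- 161 left
V3 x: intersect with YZ mask (33 set) -- 82 left

82 voxels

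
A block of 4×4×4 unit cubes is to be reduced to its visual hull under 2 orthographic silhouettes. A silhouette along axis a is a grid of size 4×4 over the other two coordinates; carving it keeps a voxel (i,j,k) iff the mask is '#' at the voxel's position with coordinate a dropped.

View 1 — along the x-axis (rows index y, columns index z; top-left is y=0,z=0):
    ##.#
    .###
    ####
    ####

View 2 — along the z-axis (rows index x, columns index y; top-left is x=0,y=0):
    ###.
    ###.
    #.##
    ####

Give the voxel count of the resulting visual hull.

remaining voxels: 45

start: 4×4×4 = 64 voxels
step 1: project along x, AND mask (14/16) → |grid| = 56
step 2: project along z, AND mask (13/16) → |grid| = 45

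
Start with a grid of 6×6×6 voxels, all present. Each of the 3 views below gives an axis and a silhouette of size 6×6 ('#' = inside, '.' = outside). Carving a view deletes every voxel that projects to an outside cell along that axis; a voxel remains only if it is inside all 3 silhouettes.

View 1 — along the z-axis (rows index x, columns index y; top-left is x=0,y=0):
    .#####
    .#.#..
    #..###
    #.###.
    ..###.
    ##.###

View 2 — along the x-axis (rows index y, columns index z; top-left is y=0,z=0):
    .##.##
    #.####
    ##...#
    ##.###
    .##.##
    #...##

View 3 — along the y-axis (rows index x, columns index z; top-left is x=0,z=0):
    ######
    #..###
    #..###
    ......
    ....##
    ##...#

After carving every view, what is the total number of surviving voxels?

before carving: 216 voxels (6×6×6)
  1. axis=2 (XY plane), |mask|=23  ⇒  voxels=138
  2. axis=0 (YZ plane), |mask|=24  ⇒  voxels=95
  3. axis=1 (XZ plane), |mask|=19  ⇒  voxels=55

remaining voxels: 55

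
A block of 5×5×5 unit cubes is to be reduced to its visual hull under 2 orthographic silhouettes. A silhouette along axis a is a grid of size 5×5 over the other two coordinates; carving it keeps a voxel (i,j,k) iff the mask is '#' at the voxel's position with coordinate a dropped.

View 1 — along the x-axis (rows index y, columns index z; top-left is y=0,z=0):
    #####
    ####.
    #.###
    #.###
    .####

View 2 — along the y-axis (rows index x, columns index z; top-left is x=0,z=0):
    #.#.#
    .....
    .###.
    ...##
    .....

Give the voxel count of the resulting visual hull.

start: 5×5×5 = 125 voxels
  1. axis=0 (YZ plane), |mask|=21  ⇒  voxels=105
  2. axis=1 (XZ plane), |mask|=8  ⇒  voxels=35

|visual hull| = 35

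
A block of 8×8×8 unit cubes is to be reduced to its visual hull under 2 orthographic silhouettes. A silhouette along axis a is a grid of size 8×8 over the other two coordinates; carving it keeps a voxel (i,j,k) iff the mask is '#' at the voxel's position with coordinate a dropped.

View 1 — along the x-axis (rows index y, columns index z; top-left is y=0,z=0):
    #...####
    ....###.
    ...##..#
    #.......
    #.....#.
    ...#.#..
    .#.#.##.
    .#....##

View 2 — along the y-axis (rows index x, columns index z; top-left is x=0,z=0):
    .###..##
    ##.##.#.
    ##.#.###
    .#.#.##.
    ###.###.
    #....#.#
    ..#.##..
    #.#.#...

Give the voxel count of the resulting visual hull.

voxel count = 103

initial block: 8^3 = 512
carve view 1 (along x, YZ-mask fill 23/64): 184 voxels remain
carve view 2 (along y, XZ-mask fill 35/64): 103 voxels remain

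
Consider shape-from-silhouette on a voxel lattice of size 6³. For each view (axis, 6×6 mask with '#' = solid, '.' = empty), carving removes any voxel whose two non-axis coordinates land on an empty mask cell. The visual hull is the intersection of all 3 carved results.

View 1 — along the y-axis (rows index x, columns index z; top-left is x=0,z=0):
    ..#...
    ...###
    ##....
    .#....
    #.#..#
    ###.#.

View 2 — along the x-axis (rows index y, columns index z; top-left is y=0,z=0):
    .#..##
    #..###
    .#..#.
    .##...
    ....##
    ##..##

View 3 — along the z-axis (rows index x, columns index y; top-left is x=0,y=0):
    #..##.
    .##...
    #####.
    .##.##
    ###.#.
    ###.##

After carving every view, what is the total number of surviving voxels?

initial block: 6^3 = 216
after view 1 [y-axis, 14 of 36 cells solid] → remaining = 84
after view 2 [x-axis, 17 of 36 cells solid] → remaining = 40
after view 3 [z-axis, 23 of 36 cells solid] → remaining = 25

remaining voxels: 25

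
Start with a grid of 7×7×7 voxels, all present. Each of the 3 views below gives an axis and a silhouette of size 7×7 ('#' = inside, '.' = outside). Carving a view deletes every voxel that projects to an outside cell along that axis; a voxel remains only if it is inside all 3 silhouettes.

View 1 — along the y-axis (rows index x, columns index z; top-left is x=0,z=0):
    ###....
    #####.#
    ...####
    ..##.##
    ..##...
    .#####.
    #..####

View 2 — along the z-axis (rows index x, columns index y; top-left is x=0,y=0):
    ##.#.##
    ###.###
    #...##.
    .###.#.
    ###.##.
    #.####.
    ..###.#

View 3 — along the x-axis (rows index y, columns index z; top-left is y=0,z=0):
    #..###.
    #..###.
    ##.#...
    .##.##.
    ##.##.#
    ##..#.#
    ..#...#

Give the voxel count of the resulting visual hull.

68 voxels

initial block: 7^3 = 343
V1 y: intersect with XZ mask (29 set) -- 203 left
V2 z: intersect with XY mask (32 set) -- 134 left
V3 x: intersect with YZ mask (26 set) -- 68 left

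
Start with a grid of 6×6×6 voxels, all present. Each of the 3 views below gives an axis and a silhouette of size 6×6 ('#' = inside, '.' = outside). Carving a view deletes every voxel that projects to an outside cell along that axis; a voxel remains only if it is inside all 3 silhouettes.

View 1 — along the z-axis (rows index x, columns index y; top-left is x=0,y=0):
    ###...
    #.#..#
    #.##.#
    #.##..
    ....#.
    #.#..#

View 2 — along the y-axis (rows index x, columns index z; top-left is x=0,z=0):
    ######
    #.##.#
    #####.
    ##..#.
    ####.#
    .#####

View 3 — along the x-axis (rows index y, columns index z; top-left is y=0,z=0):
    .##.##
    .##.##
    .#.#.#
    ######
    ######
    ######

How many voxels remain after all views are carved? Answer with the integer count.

initial block: 6^3 = 216
[1] z-view keeps 17 columns → grid now 102
[2] y-view keeps 28 columns → grid now 79
[3] x-view keeps 29 columns → grid now 57

|visual hull| = 57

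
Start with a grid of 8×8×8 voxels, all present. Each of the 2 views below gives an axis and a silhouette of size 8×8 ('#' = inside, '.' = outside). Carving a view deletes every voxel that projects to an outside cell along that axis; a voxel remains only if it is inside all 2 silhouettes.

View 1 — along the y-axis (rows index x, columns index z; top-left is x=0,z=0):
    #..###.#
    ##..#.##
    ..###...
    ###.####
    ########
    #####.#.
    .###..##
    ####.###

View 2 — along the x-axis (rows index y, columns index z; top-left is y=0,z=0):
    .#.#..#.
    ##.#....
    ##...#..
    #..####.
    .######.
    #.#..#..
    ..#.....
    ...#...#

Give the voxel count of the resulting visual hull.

voxel count = 148

initial block: 8^3 = 512
V1 y: intersect with XZ mask (46 set) -- 368 left
V2 x: intersect with YZ mask (26 set) -- 148 left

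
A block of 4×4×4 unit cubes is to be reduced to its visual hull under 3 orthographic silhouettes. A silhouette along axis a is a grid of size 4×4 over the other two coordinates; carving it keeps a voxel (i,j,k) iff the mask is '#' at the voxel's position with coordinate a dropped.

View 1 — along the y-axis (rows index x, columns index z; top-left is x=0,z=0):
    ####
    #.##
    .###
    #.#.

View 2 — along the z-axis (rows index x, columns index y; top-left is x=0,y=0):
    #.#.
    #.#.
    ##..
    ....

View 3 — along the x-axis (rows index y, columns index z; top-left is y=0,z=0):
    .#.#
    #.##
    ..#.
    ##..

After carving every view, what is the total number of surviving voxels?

|visual hull| = 9

initial block: 4^3 = 64
carve view 1 (along y, XZ-mask fill 12/16): 48 voxels remain
carve view 2 (along z, XY-mask fill 6/16): 20 voxels remain
carve view 3 (along x, YZ-mask fill 8/16): 9 voxels remain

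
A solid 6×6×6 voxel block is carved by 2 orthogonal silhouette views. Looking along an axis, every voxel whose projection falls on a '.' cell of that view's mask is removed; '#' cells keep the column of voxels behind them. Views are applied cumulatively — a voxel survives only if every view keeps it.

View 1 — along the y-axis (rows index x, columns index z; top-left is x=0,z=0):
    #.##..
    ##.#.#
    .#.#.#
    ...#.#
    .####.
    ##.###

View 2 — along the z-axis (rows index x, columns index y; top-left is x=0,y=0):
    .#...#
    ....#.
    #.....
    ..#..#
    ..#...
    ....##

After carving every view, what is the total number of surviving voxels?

31 voxels

full grid |V| = 216
[1] y-view keeps 21 columns → grid now 126
[2] z-view keeps 9 columns → grid now 31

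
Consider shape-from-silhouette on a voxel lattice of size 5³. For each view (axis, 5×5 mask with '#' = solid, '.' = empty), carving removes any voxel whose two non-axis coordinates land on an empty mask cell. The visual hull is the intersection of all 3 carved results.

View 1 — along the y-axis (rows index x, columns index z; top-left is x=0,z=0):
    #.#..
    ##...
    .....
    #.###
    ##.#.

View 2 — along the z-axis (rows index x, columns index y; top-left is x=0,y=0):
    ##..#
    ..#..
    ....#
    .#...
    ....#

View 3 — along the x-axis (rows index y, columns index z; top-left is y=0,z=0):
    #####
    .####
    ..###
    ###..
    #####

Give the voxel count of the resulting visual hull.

full grid |V| = 125
after view 1 [y-axis, 11 of 25 cells solid] → remaining = 55
after view 2 [z-axis, 7 of 25 cells solid] → remaining = 15
after view 3 [x-axis, 20 of 25 cells solid] → remaining = 11

remaining voxels: 11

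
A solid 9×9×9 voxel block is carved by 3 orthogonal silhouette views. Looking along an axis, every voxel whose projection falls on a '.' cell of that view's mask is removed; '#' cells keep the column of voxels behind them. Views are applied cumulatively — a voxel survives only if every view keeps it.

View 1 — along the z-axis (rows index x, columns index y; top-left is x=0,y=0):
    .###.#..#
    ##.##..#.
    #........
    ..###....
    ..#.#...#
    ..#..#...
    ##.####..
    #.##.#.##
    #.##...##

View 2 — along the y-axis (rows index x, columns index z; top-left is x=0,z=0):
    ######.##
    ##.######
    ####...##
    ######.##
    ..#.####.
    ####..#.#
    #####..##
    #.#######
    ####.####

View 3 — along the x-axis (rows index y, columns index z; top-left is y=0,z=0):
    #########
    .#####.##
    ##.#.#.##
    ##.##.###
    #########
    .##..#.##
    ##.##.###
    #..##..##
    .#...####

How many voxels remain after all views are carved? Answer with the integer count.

before carving: 729 voxels (9×9×9)
[1] z-view keeps 36 columns → grid now 324
[2] y-view keeps 64 columns → grid now 267
[3] x-view keeps 60 columns → grid now 202

voxel count = 202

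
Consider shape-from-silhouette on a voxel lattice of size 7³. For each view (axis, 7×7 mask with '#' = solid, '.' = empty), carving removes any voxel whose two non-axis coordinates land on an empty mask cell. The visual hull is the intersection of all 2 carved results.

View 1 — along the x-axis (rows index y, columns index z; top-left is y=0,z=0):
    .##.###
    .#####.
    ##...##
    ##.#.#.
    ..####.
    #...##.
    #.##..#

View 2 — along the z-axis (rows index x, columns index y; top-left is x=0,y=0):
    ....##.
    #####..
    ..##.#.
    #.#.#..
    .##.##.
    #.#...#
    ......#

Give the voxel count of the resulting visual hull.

before carving: 343 voxels (7×7×7)
[1] x-view keeps 29 columns → grid now 203
[2] z-view keeps 21 columns → grid now 86

86 voxels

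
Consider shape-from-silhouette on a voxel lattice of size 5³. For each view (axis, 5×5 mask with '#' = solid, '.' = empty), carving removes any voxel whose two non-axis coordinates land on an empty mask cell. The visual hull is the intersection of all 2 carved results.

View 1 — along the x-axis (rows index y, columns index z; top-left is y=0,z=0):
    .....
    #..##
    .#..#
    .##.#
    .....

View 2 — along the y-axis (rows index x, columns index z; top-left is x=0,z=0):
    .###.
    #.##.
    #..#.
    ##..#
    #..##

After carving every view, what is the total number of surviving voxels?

before carving: 125 voxels (5×5×5)
step 1: project along x, AND mask (8/25) → |grid| = 40
step 2: project along y, AND mask (14/25) → |grid| = 20

20 voxels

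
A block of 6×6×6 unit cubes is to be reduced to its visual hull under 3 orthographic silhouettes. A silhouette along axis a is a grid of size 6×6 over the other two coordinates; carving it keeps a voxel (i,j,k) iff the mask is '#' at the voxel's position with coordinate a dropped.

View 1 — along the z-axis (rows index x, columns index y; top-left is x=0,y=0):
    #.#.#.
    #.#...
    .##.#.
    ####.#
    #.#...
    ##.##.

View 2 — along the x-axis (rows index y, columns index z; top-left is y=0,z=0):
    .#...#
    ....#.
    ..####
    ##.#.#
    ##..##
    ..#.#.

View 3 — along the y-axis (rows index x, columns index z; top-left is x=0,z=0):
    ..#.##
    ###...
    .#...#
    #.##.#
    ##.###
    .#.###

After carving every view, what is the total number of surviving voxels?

full grid |V| = 216
step 1: project along z, AND mask (19/36) → |grid| = 114
step 2: project along x, AND mask (17/36) → |grid| = 55
step 3: project along y, AND mask (21/36) → |grid| = 33

|visual hull| = 33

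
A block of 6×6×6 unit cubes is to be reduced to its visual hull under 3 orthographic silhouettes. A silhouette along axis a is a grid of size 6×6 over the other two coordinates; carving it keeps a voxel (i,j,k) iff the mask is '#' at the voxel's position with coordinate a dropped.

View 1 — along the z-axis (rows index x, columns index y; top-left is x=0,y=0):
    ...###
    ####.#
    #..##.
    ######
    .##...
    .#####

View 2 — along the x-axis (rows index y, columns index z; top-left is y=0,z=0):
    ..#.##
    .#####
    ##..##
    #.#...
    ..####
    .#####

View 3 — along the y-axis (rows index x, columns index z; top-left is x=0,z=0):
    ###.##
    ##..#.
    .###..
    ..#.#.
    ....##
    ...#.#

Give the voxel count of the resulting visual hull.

start: 6×6×6 = 216 voxels
step 1: project along z, AND mask (24/36) → |grid| = 144
step 2: project along x, AND mask (23/36) → |grid| = 91
step 3: project along y, AND mask (17/36) → |grid| = 43

|visual hull| = 43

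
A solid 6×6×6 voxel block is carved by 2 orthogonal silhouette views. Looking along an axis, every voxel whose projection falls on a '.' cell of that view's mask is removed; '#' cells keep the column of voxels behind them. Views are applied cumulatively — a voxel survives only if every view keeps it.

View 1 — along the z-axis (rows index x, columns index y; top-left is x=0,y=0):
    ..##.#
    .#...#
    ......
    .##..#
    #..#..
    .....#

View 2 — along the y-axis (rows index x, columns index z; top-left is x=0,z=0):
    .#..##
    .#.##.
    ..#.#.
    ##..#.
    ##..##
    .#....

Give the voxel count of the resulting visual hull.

remaining voxels: 33

full grid |V| = 216
step 1: project along z, AND mask (11/36) → |grid| = 66
step 2: project along y, AND mask (16/36) → |grid| = 33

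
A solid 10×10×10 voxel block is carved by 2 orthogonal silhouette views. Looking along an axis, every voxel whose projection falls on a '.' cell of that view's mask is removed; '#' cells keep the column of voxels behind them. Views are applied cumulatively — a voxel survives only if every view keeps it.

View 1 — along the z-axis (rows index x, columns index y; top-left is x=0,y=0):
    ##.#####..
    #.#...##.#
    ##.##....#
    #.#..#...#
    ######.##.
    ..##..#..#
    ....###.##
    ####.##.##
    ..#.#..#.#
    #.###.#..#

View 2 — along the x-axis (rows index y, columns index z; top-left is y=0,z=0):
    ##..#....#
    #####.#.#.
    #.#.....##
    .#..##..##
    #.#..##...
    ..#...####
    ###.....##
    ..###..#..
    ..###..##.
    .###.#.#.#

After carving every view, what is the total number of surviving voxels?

before carving: 1000 voxels (10×10×10)
  1. axis=2 (XY plane), |mask|=56  ⇒  voxels=560
  2. axis=0 (YZ plane), |mask|=49  ⇒  voxels=272

|visual hull| = 272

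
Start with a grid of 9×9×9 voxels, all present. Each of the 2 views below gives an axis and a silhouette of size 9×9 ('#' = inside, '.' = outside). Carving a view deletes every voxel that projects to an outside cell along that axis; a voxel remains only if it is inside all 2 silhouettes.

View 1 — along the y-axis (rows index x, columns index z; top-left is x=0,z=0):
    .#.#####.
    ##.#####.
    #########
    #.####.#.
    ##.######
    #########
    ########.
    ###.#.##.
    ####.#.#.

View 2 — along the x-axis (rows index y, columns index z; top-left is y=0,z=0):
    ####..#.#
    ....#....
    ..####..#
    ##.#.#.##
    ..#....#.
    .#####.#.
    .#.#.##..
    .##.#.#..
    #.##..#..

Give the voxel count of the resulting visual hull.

initial block: 9^3 = 729
[1] y-view keeps 65 columns → grid now 585
[2] x-view keeps 38 columns → grid now 276

|visual hull| = 276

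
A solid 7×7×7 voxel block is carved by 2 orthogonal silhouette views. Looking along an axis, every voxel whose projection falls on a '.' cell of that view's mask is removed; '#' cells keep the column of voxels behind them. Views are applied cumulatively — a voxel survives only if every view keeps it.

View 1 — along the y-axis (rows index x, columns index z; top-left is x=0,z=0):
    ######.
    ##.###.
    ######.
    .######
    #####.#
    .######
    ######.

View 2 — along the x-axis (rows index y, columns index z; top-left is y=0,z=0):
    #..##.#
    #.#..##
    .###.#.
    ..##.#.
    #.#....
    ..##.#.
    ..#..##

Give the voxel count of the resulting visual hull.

full grid |V| = 343
  1. axis=1 (XZ plane), |mask|=41  ⇒  voxels=287
  2. axis=0 (YZ plane), |mask|=23  ⇒  voxels=132

remaining voxels: 132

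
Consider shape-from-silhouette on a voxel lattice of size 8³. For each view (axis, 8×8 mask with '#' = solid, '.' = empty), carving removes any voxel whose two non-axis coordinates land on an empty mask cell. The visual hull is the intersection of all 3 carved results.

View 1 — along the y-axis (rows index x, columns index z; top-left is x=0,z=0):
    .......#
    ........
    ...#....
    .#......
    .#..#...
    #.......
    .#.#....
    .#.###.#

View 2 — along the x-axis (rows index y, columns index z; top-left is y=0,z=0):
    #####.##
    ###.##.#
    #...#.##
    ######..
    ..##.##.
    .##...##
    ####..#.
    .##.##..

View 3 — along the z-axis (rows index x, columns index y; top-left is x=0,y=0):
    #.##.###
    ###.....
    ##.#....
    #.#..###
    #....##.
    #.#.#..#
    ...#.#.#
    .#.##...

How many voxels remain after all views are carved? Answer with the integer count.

|visual hull| = 29

before carving: 512 voxels (8×8×8)
V1 y: intersect with XZ mask (13 set) -- 104 left
V2 x: intersect with YZ mask (40 set) -- 63 left
V3 z: intersect with XY mask (30 set) -- 29 left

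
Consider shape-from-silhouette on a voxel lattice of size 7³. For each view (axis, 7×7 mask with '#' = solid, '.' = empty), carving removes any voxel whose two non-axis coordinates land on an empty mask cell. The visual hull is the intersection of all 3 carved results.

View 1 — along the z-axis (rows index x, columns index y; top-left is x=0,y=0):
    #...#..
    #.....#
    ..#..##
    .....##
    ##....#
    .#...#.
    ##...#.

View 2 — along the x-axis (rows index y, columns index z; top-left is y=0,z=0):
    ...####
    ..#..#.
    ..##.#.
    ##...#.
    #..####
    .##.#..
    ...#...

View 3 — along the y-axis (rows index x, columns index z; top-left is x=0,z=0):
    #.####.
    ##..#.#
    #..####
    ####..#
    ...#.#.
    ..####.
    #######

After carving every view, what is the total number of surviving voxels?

remaining voxels: 33

full grid |V| = 343
step 1: project along z, AND mask (17/49) → |grid| = 119
step 2: project along x, AND mask (21/49) → |grid| = 46
step 3: project along y, AND mask (32/49) → |grid| = 33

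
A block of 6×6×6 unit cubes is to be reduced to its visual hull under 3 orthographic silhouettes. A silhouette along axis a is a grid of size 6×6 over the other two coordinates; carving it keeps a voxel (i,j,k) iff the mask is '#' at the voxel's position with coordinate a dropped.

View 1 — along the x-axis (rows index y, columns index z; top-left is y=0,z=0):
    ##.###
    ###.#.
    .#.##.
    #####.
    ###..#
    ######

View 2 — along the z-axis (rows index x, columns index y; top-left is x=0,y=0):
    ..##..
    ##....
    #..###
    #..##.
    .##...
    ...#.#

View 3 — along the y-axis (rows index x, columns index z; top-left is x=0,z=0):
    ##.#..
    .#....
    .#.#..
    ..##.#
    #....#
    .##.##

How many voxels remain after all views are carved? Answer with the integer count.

voxel count = 28

before carving: 216 voxels (6×6×6)
[1] x-view keeps 27 columns → grid now 162
[2] z-view keeps 15 columns → grid now 69
[3] y-view keeps 15 columns → grid now 28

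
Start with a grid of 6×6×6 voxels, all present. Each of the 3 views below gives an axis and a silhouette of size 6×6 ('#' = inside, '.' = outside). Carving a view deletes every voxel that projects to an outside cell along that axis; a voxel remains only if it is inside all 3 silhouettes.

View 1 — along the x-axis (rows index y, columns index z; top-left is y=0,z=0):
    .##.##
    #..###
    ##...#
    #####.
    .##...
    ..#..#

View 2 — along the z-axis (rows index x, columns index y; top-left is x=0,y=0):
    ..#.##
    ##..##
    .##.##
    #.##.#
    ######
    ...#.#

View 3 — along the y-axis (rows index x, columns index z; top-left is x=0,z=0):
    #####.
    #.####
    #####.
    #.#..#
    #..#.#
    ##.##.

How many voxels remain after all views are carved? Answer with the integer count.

before carving: 216 voxels (6×6×6)
step 1: project along x, AND mask (20/36) → |grid| = 120
step 2: project along z, AND mask (23/36) → |grid| = 71
step 3: project along y, AND mask (25/36) → |grid| = 44

voxel count = 44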